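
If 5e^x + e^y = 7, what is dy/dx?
Differentiate both sides with respect to x, treating y as y(x). By the chain rule, any term containing y contributes a factor of y' = dy/dx when we differentiate it.

Move every term to one side and write the relation as F(x, y) = 0. Term by term,
  d/dx[5e^(x)] = 5e^(x)
  d/dx[e^(y)] = y'·e^(y)
  d/dx[-7] = 0

The pieces without y' make up ∂F/∂x and the coefficient of y' is ∂F/∂y:
  ∂F/∂x = 5e^(x),
  ∂F/∂y = e^(y).

Since d/dx[F] = ∂F/∂x + (∂F/∂y)·y' = 0, solve for y':
  (∂F/∂y)·y' = -∂F/∂x
  dy/dx = -(∂F/∂x)/(∂F/∂y) = -(5e^(x))/(e^(y)) = -5e^(x - y)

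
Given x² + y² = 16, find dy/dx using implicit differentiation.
Take d/dx of both sides. Since y is implicitly a function of x, the chain rule attaches a y' = dy/dx factor whenever we differentiate through y.

Set F(x, y) = (left side) − (right side), so the curve is F = 0. Differentiating each term of F:
  d/dx[x^2] = 2x
  d/dx[y^2] = 2y·y'
  d/dx[-16] = 0

Collecting, the y'-free part is the partial derivative in x and the y' coefficient is the partial derivative in y:
  ∂F/∂x = 2x
  ∂F/∂y = 2y

so d/dx[F(x, y(x))] = ∂F/∂x + (∂F/∂y)·y' = 0. Rearranging,
  dy/dx = -(∂F/∂x)/(∂F/∂y) = -(2x)/(2y) = -x/y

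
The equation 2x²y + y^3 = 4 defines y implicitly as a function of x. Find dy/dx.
Differentiate both sides with respect to x, treating y as y(x). By the chain rule, any term containing y contributes a factor of y' = dy/dx when we differentiate it.

Move every term to one side and write the relation as F(x, y) = 0. Term by term,
  d/dx[2x^2y] = 2x^2·y' + 4xy
  d/dx[y^3] = 3y^2·y'
  d/dx[-4] = 0

The pieces without y' make up ∂F/∂x and the coefficient of y' is ∂F/∂y:
  ∂F/∂x = 4xy,
  ∂F/∂y = 2x^2 + 3y^2.

Since d/dx[F] = ∂F/∂x + (∂F/∂y)·y' = 0, solve for y':
  (∂F/∂y)·y' = -∂F/∂x
  dy/dx = -(∂F/∂x)/(∂F/∂y) = -(4xy)/(2x^2 + 3y^2) = -4xy/(2x^2 + 3y^2)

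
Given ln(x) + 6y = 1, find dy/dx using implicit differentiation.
Differentiate the relation implicitly: treat y = y(x) and apply the chain rule, so every y-derivative picks up a y' = dy/dx factor.

With everything moved to the left-hand side, differentiate term by term:
  d/dx[6y] = 6·y'
  d/dx[ln(x)] = 1/x
  d/dx[-1] = 0

Separating the contributions that come from x directly and those that come through y:
  without y':      1/x
  multiplying y':  6

so (1/x) + (6)·y' = 0, and therefore
  dy/dx = -(1/x)/(6) = -1/(6x)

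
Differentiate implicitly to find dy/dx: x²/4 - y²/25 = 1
Differentiate both sides with respect to x, treating y as y(x). By the chain rule, any term containing y contributes a factor of y' = dy/dx when we differentiate it.

Move every term to one side and write the relation as F(x, y) = 0. Term by term,
  d/dx[x^2/4] = x/2
  d/dx[-y^2/25] = -2y·y'/25
  d/dx[-1] = 0

The pieces without y' make up ∂F/∂x and the coefficient of y' is ∂F/∂y:
  ∂F/∂x = x/2,
  ∂F/∂y = -2y/25.

Since d/dx[F] = ∂F/∂x + (∂F/∂y)·y' = 0, solve for y':
  (∂F/∂y)·y' = -∂F/∂x
  dy/dx = -(∂F/∂x)/(∂F/∂y) = -(x/2)/(-2y/25) = 25x/(4y)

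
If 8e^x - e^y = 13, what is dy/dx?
Apply d/dx to both sides, remembering that y depends on x. Each occurrence of y therefore brings in a y' = dy/dx via the chain rule.

With F(x, y) equal to the left-hand side minus the right, differentiate F term by term:
  d/dx[8e^(x)] = 8e^(x)
  d/dx[-e^(y)] = -y'·e^(y)
  d/dx[-13] = 0
Adding these up, d/dx[F] = 0 becomes
  (8e^(x)) + (-e^(y))·y' = 0,
so isolating y',
  dy/dx = -(8e^(x))/(-e^(y)) = 8e^(x - y)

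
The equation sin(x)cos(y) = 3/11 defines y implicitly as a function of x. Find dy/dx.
Take d/dx of both sides. Since y is implicitly a function of x, the chain rule attaches a y' = dy/dx factor whenever we differentiate through y.

Set F(x, y) = (left side) − (right side), so the curve is F = 0. Differentiating each term of F:
  d/dx[sin(x)·cos(y)] = -y'·sin(x)·sin(y) + cos(x)·cos(y)
  d/dx[-3/11] = 0

Collecting, the y'-free part is the partial derivative in x and the y' coefficient is the partial derivative in y:
  ∂F/∂x = cos(x)·cos(y)
  ∂F/∂y = -sin(x)·sin(y)

so d/dx[F(x, y(x))] = ∂F/∂x + (∂F/∂y)·y' = 0. Rearranging,
  dy/dx = -(∂F/∂x)/(∂F/∂y) = -(cos(x)·cos(y))/(-sin(x)·sin(y)) = 1/(tan(x)·tan(y))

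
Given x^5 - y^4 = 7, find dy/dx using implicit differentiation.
Apply d/dx to both sides, remembering that y depends on x. Each occurrence of y therefore brings in a y' = dy/dx via the chain rule.

With F(x, y) equal to the left-hand side minus the right, differentiate F term by term:
  d/dx[x^5] = 5x^4
  d/dx[-y^4] = -4y^3·y'
  d/dx[-7] = 0
Adding these up, d/dx[F] = 0 becomes
  (5x^4) + (-4y^3)·y' = 0,
so isolating y',
  dy/dx = -(5x^4)/(-4y^3) = 5x^4/(4y^3)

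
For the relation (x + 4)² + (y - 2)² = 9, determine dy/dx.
Take d/dx of both sides. Since y is implicitly a function of x, the chain rule attaches a y' = dy/dx factor whenever we differentiate through y.

Set F(x, y) = (left side) − (right side), so the curve is F = 0. Differentiating each term of F:
  d/dx[(x + 4)^2] = 2x + 8
  d/dx[(y - 2)^2] = 2·y'(y - 2)
  d/dx[-9] = 0

Collecting, the y'-free part is the partial derivative in x and the y' coefficient is the partial derivative in y:
  ∂F/∂x = 2x + 8
  ∂F/∂y = 2y - 4

so d/dx[F(x, y(x))] = ∂F/∂x + (∂F/∂y)·y' = 0. Rearranging,
  dy/dx = -(∂F/∂x)/(∂F/∂y) = -(2x + 8)/(2y - 4) = (-x - 4)/(y - 2)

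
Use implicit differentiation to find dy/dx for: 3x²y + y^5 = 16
Differentiate both sides with respect to x, treating y as y(x). By the chain rule, any term containing y contributes a factor of y' = dy/dx when we differentiate it.

Move every term to one side and write the relation as F(x, y) = 0. Term by term,
  d/dx[3x^2y] = 3x^2·y' + 6xy
  d/dx[y^5] = 5y^4·y'
  d/dx[-16] = 0

The pieces without y' make up ∂F/∂x and the coefficient of y' is ∂F/∂y:
  ∂F/∂x = 6xy,
  ∂F/∂y = 3x^2 + 5y^4.

Since d/dx[F] = ∂F/∂x + (∂F/∂y)·y' = 0, solve for y':
  (∂F/∂y)·y' = -∂F/∂x
  dy/dx = -(∂F/∂x)/(∂F/∂y) = -(6xy)/(3x^2 + 5y^4) = -6xy/(3x^2 + 5y^4)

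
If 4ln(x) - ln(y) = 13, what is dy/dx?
Take d/dx of both sides. Since y is implicitly a function of x, the chain rule attaches a y' = dy/dx factor whenever we differentiate through y.

Set F(x, y) = (left side) − (right side), so the curve is F = 0. Differentiating each term of F:
  d/dx[4ln(x)] = 4/x
  d/dx[-ln(y)] = -y'/y
  d/dx[-13] = 0

Collecting, the y'-free part is the partial derivative in x and the y' coefficient is the partial derivative in y:
  ∂F/∂x = 4/x
  ∂F/∂y = -1/y

so d/dx[F(x, y(x))] = ∂F/∂x + (∂F/∂y)·y' = 0. Rearranging,
  dy/dx = -(∂F/∂x)/(∂F/∂y) = -(4/x)/(-1/y) = 4y/x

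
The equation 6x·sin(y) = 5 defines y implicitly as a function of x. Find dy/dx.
Differentiate both sides with respect to x, treating y as y(x). By the chain rule, any term containing y contributes a factor of y' = dy/dx when we differentiate it.

Move every term to one side and write the relation as F(x, y) = 0. Term by term,
  d/dx[6x·sin(y)] = 6x·y'·cos(y) + 6sin(y)
  d/dx[-5] = 0

The pieces without y' make up ∂F/∂x and the coefficient of y' is ∂F/∂y:
  ∂F/∂x = 6sin(y),
  ∂F/∂y = 6x·cos(y).

Since d/dx[F] = ∂F/∂x + (∂F/∂y)·y' = 0, solve for y':
  (∂F/∂y)·y' = -∂F/∂x
  dy/dx = -(∂F/∂x)/(∂F/∂y) = -(6sin(y))/(6x·cos(y)) = -tan(y)/x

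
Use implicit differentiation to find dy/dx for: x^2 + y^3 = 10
Differentiate both sides with respect to x, treating y as y(x). By the chain rule, any term containing y contributes a factor of y' = dy/dx when we differentiate it.

Move every term to one side and write the relation as F(x, y) = 0. Term by term,
  d/dx[x^2] = 2x
  d/dx[y^3] = 3y^2·y'
  d/dx[-10] = 0

The pieces without y' make up ∂F/∂x and the coefficient of y' is ∂F/∂y:
  ∂F/∂x = 2x,
  ∂F/∂y = 3y^2.

Since d/dx[F] = ∂F/∂x + (∂F/∂y)·y' = 0, solve for y':
  (∂F/∂y)·y' = -∂F/∂x
  dy/dx = -(∂F/∂x)/(∂F/∂y) = -(2x)/(3y^2) = -2x/(3y^2)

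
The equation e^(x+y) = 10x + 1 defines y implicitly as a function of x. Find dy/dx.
Differentiate the relation implicitly: treat y = y(x) and apply the chain rule, so every y-derivative picks up a y' = dy/dx factor.

With everything moved to the left-hand side, differentiate term by term:
  d/dx[-10x] = -10
  d/dx[e^(x + y)] = (y' + 1)·e^(x + y)
  d/dx[-1] = 0

Separating the contributions that come from x directly and those that come through y:
  without y':      e^(x + y) - 10
  multiplying y':  e^(x + y)

so (e^(x + y) - 10) + (e^(x + y))·y' = 0, and therefore
  dy/dx = -(e^(x + y) - 10)/(e^(x + y)) = 10e^(-x - y) - 1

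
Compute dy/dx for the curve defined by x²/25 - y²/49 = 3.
Differentiate the relation implicitly: treat y = y(x) and apply the chain rule, so every y-derivative picks up a y' = dy/dx factor.

With everything moved to the left-hand side, differentiate term by term:
  d/dx[x^2/25] = 2x/25
  d/dx[-y^2/49] = -2y·y'/49
  d/dx[-3] = 0

Separating the contributions that come from x directly and those that come through y:
  without y':      2x/25
  multiplying y':  -2y/49

so (2x/25) + (-2y/49)·y' = 0, and therefore
  dy/dx = -(2x/25)/(-2y/49) = 49x/(25y)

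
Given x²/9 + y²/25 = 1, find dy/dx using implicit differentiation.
Differentiate the relation implicitly: treat y = y(x) and apply the chain rule, so every y-derivative picks up a y' = dy/dx factor.

With everything moved to the left-hand side, differentiate term by term:
  d/dx[x^2/9] = 2x/9
  d/dx[y^2/25] = 2y·y'/25
  d/dx[-1] = 0

Separating the contributions that come from x directly and those that come through y:
  without y':      2x/9
  multiplying y':  2y/25

so (2x/9) + (2y/25)·y' = 0, and therefore
  dy/dx = -(2x/9)/(2y/25) = -25x/(9y)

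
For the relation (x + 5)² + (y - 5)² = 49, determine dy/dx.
Take d/dx of both sides. Since y is implicitly a function of x, the chain rule attaches a y' = dy/dx factor whenever we differentiate through y.

Set F(x, y) = (left side) − (right side), so the curve is F = 0. Differentiating each term of F:
  d/dx[(x + 5)^2] = 2x + 10
  d/dx[(y - 5)^2] = 2·y'(y - 5)
  d/dx[-49] = 0

Collecting, the y'-free part is the partial derivative in x and the y' coefficient is the partial derivative in y:
  ∂F/∂x = 2x + 10
  ∂F/∂y = 2y - 10

so d/dx[F(x, y(x))] = ∂F/∂x + (∂F/∂y)·y' = 0. Rearranging,
  dy/dx = -(∂F/∂x)/(∂F/∂y) = -(2x + 10)/(2y - 10) = (-x - 5)/(y - 5)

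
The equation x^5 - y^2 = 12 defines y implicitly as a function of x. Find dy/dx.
Differentiate the relation implicitly: treat y = y(x) and apply the chain rule, so every y-derivative picks up a y' = dy/dx factor.

With everything moved to the left-hand side, differentiate term by term:
  d/dx[x^5] = 5x^4
  d/dx[-y^2] = -2y·y'
  d/dx[-12] = 0

Separating the contributions that come from x directly and those that come through y:
  without y':      5x^4
  multiplying y':  -2y

so (5x^4) + (-2y)·y' = 0, and therefore
  dy/dx = -(5x^4)/(-2y) = 5x^4/(2y)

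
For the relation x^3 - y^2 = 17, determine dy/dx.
Differentiate both sides with respect to x, treating y as y(x). By the chain rule, any term containing y contributes a factor of y' = dy/dx when we differentiate it.

Move every term to one side and write the relation as F(x, y) = 0. Term by term,
  d/dx[x^3] = 3x^2
  d/dx[-y^2] = -2y·y'
  d/dx[-17] = 0

The pieces without y' make up ∂F/∂x and the coefficient of y' is ∂F/∂y:
  ∂F/∂x = 3x^2,
  ∂F/∂y = -2y.

Since d/dx[F] = ∂F/∂x + (∂F/∂y)·y' = 0, solve for y':
  (∂F/∂y)·y' = -∂F/∂x
  dy/dx = -(∂F/∂x)/(∂F/∂y) = -(3x^2)/(-2y) = 3x^2/(2y)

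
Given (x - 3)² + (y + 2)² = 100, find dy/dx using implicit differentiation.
Apply d/dx to both sides, remembering that y depends on x. Each occurrence of y therefore brings in a y' = dy/dx via the chain rule.

With F(x, y) equal to the left-hand side minus the right, differentiate F term by term:
  d/dx[(x - 3)^2] = 2x - 6
  d/dx[(y + 2)^2] = 2·y'(y + 2)
  d/dx[-100] = 0
Adding these up, d/dx[F] = 0 becomes
  (2x - 6) + (2y + 4)·y' = 0,
so isolating y',
  dy/dx = -(2x - 6)/(2y + 4) = (3 - x)/(y + 2)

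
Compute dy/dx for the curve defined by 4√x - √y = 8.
Differentiate the relation implicitly: treat y = y(x) and apply the chain rule, so every y-derivative picks up a y' = dy/dx factor.

With everything moved to the left-hand side, differentiate term by term:
  d/dx[4√(x)] = 2/√(x)
  d/dx[-√(y)] = -y'/(2√(y))
  d/dx[-8] = 0

Separating the contributions that come from x directly and those that come through y:
  without y':      2/√(x)
  multiplying y':  -1/(2√(y))

so (2/√(x)) + (-1/(2√(y)))·y' = 0, and therefore
  dy/dx = -(2/√(x))/(-1/(2√(y))) = 4√(y)/√(x)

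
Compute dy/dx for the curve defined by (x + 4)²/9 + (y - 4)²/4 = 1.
Apply d/dx to both sides, remembering that y depends on x. Each occurrence of y therefore brings in a y' = dy/dx via the chain rule.

With F(x, y) equal to the left-hand side minus the right, differentiate F term by term:
  d/dx[(x + 4)^2/9] = 2x/9 + 8/9
  d/dx[(y - 4)^2/4] = y'(y - 4)/2
  d/dx[-1] = 0
Adding these up, d/dx[F] = 0 becomes
  (2x/9 + 8/9) + (y/2 - 2)·y' = 0,
so isolating y',
  dy/dx = -(2x/9 + 8/9)/(y/2 - 2)
        = -(2(x + 4)/9)/((y - 4)/2) = 4(-x - 4)/(9(y - 4))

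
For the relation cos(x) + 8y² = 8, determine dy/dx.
Differentiate the relation implicitly: treat y = y(x) and apply the chain rule, so every y-derivative picks up a y' = dy/dx factor.

With everything moved to the left-hand side, differentiate term by term:
  d/dx[8y^2] = 16y·y'
  d/dx[cos(x)] = -sin(x)
  d/dx[-8] = 0

Separating the contributions that come from x directly and those that come through y:
  without y':      -sin(x)
  multiplying y':  16y

so (-sin(x)) + (16y)·y' = 0, and therefore
  dy/dx = -(-sin(x))/(16y) = sin(x)/(16y)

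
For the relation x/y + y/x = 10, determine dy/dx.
Apply d/dx to both sides, remembering that y depends on x. Each occurrence of y therefore brings in a y' = dy/dx via the chain rule.

With F(x, y) equal to the left-hand side minus the right, differentiate F term by term:
  d/dx[x/y] = -x·y'/y^2 + 1/y
  d/dx[y/x] = y'/x - y/x^2
  d/dx[-10] = 0
Adding these up, d/dx[F] = 0 becomes
  (1/y - y/x^2) + (-x/y^2 + 1/x)·y' = 0,
so isolating y',
  dy/dx = -(1/y - y/x^2)/(-x/y^2 + 1/x)
        = -((x - y)(x + y)/(x^2y))/(-(x - y)(x + y)/(xy^2)) = y/x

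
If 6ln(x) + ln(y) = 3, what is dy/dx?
Apply d/dx to both sides, remembering that y depends on x. Each occurrence of y therefore brings in a y' = dy/dx via the chain rule.

With F(x, y) equal to the left-hand side minus the right, differentiate F term by term:
  d/dx[6ln(x)] = 6/x
  d/dx[ln(y)] = y'/y
  d/dx[-3] = 0
Adding these up, d/dx[F] = 0 becomes
  (6/x) + (1/y)·y' = 0,
so isolating y',
  dy/dx = -(6/x)/(1/y) = -6y/x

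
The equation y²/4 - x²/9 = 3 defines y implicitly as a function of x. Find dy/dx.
Differentiate both sides with respect to x, treating y as y(x). By the chain rule, any term containing y contributes a factor of y' = dy/dx when we differentiate it.

Move every term to one side and write the relation as F(x, y) = 0. Term by term,
  d/dx[-x^2/9] = -2x/9
  d/dx[y^2/4] = y·y'/2
  d/dx[-3] = 0

The pieces without y' make up ∂F/∂x and the coefficient of y' is ∂F/∂y:
  ∂F/∂x = -2x/9,
  ∂F/∂y = y/2.

Since d/dx[F] = ∂F/∂x + (∂F/∂y)·y' = 0, solve for y':
  (∂F/∂y)·y' = -∂F/∂x
  dy/dx = -(∂F/∂x)/(∂F/∂y) = -(-2x/9)/(y/2) = 4x/(9y)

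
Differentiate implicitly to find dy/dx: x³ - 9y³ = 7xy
Take d/dx of both sides. Since y is implicitly a function of x, the chain rule attaches a y' = dy/dx factor whenever we differentiate through y.

Set F(x, y) = (left side) − (right side), so the curve is F = 0. Differentiating each term of F:
  d/dx[x^3] = 3x^2
  d/dx[-7xy] = -7x·y' - 7y
  d/dx[-9y^3] = -27y^2·y'

Collecting, the y'-free part is the partial derivative in x and the y' coefficient is the partial derivative in y:
  ∂F/∂x = 3x^2 - 7y
  ∂F/∂y = -7x - 27y^2

so d/dx[F(x, y(x))] = ∂F/∂x + (∂F/∂y)·y' = 0. Rearranging,
  dy/dx = -(∂F/∂x)/(∂F/∂y) = -(3x^2 - 7y)/(-7x - 27y^2) = (3x^2 - 7y)/(7x + 27y^2)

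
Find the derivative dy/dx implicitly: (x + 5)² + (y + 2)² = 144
Differentiate both sides with respect to x, treating y as y(x). By the chain rule, any term containing y contributes a factor of y' = dy/dx when we differentiate it.

Move every term to one side and write the relation as F(x, y) = 0. Term by term,
  d/dx[(x + 5)^2] = 2x + 10
  d/dx[(y + 2)^2] = 2·y'(y + 2)
  d/dx[-144] = 0

The pieces without y' make up ∂F/∂x and the coefficient of y' is ∂F/∂y:
  ∂F/∂x = 2x + 10,
  ∂F/∂y = 2y + 4.

Since d/dx[F] = ∂F/∂x + (∂F/∂y)·y' = 0, solve for y':
  (∂F/∂y)·y' = -∂F/∂x
  dy/dx = -(∂F/∂x)/(∂F/∂y) = -(2x + 10)/(2y + 4) = (-x - 5)/(y + 2)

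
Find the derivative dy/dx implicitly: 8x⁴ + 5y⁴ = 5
Differentiate both sides with respect to x, treating y as y(x). By the chain rule, any term containing y contributes a factor of y' = dy/dx when we differentiate it.

Move every term to one side and write the relation as F(x, y) = 0. Term by term,
  d/dx[8x^4] = 32x^3
  d/dx[5y^4] = 20y^3·y'
  d/dx[-5] = 0

The pieces without y' make up ∂F/∂x and the coefficient of y' is ∂F/∂y:
  ∂F/∂x = 32x^3,
  ∂F/∂y = 20y^3.

Since d/dx[F] = ∂F/∂x + (∂F/∂y)·y' = 0, solve for y':
  (∂F/∂y)·y' = -∂F/∂x
  dy/dx = -(∂F/∂x)/(∂F/∂y) = -(32x^3)/(20y^3) = -8x^3/(5y^3)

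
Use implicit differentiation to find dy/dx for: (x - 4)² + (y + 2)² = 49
Take d/dx of both sides. Since y is implicitly a function of x, the chain rule attaches a y' = dy/dx factor whenever we differentiate through y.

Set F(x, y) = (left side) − (right side), so the curve is F = 0. Differentiating each term of F:
  d/dx[(x - 4)^2] = 2x - 8
  d/dx[(y + 2)^2] = 2·y'(y + 2)
  d/dx[-49] = 0

Collecting, the y'-free part is the partial derivative in x and the y' coefficient is the partial derivative in y:
  ∂F/∂x = 2x - 8
  ∂F/∂y = 2y + 4

so d/dx[F(x, y(x))] = ∂F/∂x + (∂F/∂y)·y' = 0. Rearranging,
  dy/dx = -(∂F/∂x)/(∂F/∂y) = -(2x - 8)/(2y + 4) = (4 - x)/(y + 2)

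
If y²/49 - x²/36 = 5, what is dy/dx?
Differentiate both sides with respect to x, treating y as y(x). By the chain rule, any term containing y contributes a factor of y' = dy/dx when we differentiate it.

Move every term to one side and write the relation as F(x, y) = 0. Term by term,
  d/dx[-x^2/36] = -x/18
  d/dx[y^2/49] = 2y·y'/49
  d/dx[-5] = 0

The pieces without y' make up ∂F/∂x and the coefficient of y' is ∂F/∂y:
  ∂F/∂x = -x/18,
  ∂F/∂y = 2y/49.

Since d/dx[F] = ∂F/∂x + (∂F/∂y)·y' = 0, solve for y':
  (∂F/∂y)·y' = -∂F/∂x
  dy/dx = -(∂F/∂x)/(∂F/∂y) = -(-x/18)/(2y/49) = 49x/(36y)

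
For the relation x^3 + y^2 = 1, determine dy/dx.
Apply d/dx to both sides, remembering that y depends on x. Each occurrence of y therefore brings in a y' = dy/dx via the chain rule.

With F(x, y) equal to the left-hand side minus the right, differentiate F term by term:
  d/dx[x^3] = 3x^2
  d/dx[y^2] = 2y·y'
  d/dx[-1] = 0
Adding these up, d/dx[F] = 0 becomes
  (3x^2) + (2y)·y' = 0,
so isolating y',
  dy/dx = -(3x^2)/(2y) = -3x^2/(2y)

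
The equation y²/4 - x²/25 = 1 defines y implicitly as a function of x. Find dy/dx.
Apply d/dx to both sides, remembering that y depends on x. Each occurrence of y therefore brings in a y' = dy/dx via the chain rule.

With F(x, y) equal to the left-hand side minus the right, differentiate F term by term:
  d/dx[-x^2/25] = -2x/25
  d/dx[y^2/4] = y·y'/2
  d/dx[-1] = 0
Adding these up, d/dx[F] = 0 becomes
  (-2x/25) + (y/2)·y' = 0,
so isolating y',
  dy/dx = -(-2x/25)/(y/2) = 4x/(25y)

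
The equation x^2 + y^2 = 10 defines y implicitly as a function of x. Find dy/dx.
Take d/dx of both sides. Since y is implicitly a function of x, the chain rule attaches a y' = dy/dx factor whenever we differentiate through y.

Set F(x, y) = (left side) − (right side), so the curve is F = 0. Differentiating each term of F:
  d/dx[x^2] = 2x
  d/dx[y^2] = 2y·y'
  d/dx[-10] = 0

Collecting, the y'-free part is the partial derivative in x and the y' coefficient is the partial derivative in y:
  ∂F/∂x = 2x
  ∂F/∂y = 2y

so d/dx[F(x, y(x))] = ∂F/∂x + (∂F/∂y)·y' = 0. Rearranging,
  dy/dx = -(∂F/∂x)/(∂F/∂y) = -(2x)/(2y) = -x/y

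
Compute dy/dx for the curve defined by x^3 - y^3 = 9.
Differentiate the relation implicitly: treat y = y(x) and apply the chain rule, so every y-derivative picks up a y' = dy/dx factor.

With everything moved to the left-hand side, differentiate term by term:
  d/dx[x^3] = 3x^2
  d/dx[-y^3] = -3y^2·y'
  d/dx[-9] = 0

Separating the contributions that come from x directly and those that come through y:
  without y':      3x^2
  multiplying y':  -3y^2

so (3x^2) + (-3y^2)·y' = 0, and therefore
  dy/dx = -(3x^2)/(-3y^2) = x^2/y^2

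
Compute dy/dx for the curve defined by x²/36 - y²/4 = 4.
Differentiate both sides with respect to x, treating y as y(x). By the chain rule, any term containing y contributes a factor of y' = dy/dx when we differentiate it.

Move every term to one side and write the relation as F(x, y) = 0. Term by term,
  d/dx[x^2/36] = x/18
  d/dx[-y^2/4] = -y·y'/2
  d/dx[-4] = 0

The pieces without y' make up ∂F/∂x and the coefficient of y' is ∂F/∂y:
  ∂F/∂x = x/18,
  ∂F/∂y = -y/2.

Since d/dx[F] = ∂F/∂x + (∂F/∂y)·y' = 0, solve for y':
  (∂F/∂y)·y' = -∂F/∂x
  dy/dx = -(∂F/∂x)/(∂F/∂y) = -(x/18)/(-y/2) = x/(9y)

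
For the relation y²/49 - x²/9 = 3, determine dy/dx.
Take d/dx of both sides. Since y is implicitly a function of x, the chain rule attaches a y' = dy/dx factor whenever we differentiate through y.

Set F(x, y) = (left side) − (right side), so the curve is F = 0. Differentiating each term of F:
  d/dx[-x^2/9] = -2x/9
  d/dx[y^2/49] = 2y·y'/49
  d/dx[-3] = 0

Collecting, the y'-free part is the partial derivative in x and the y' coefficient is the partial derivative in y:
  ∂F/∂x = -2x/9
  ∂F/∂y = 2y/49

so d/dx[F(x, y(x))] = ∂F/∂x + (∂F/∂y)·y' = 0. Rearranging,
  dy/dx = -(∂F/∂x)/(∂F/∂y) = -(-2x/9)/(2y/49) = 49x/(9y)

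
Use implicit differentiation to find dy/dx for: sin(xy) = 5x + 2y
Apply d/dx to both sides, remembering that y depends on x. Each occurrence of y therefore brings in a y' = dy/dx via the chain rule.

With F(x, y) equal to the left-hand side minus the right, differentiate F term by term:
  d/dx[-5x] = -5
  d/dx[-2y] = -2·y'
  d/dx[sin(xy)] = (x·y' + y)·cos(xy)
Adding these up, d/dx[F] = 0 becomes
  (y·cos(xy) - 5) + (x·cos(xy) - 2)·y' = 0,
so isolating y',
  dy/dx = -(y·cos(xy) - 5)/(x·cos(xy) - 2) = (-y·cos(xy) + 5)/(x·cos(xy) - 2)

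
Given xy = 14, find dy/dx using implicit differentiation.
Differentiate both sides with respect to x, treating y as y(x). By the chain rule, any term containing y contributes a factor of y' = dy/dx when we differentiate it.

Move every term to one side and write the relation as F(x, y) = 0. Term by term,
  d/dx[xy] = x·y' + y
  d/dx[-14] = 0

The pieces without y' make up ∂F/∂x and the coefficient of y' is ∂F/∂y:
  ∂F/∂x = y,
  ∂F/∂y = x.

Since d/dx[F] = ∂F/∂x + (∂F/∂y)·y' = 0, solve for y':
  (∂F/∂y)·y' = -∂F/∂x
  dy/dx = -(∂F/∂x)/(∂F/∂y) = -(y)/(x) = -y/x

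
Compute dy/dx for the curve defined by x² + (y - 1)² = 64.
Apply d/dx to both sides, remembering that y depends on x. Each occurrence of y therefore brings in a y' = dy/dx via the chain rule.

With F(x, y) equal to the left-hand side minus the right, differentiate F term by term:
  d/dx[x^2] = 2x
  d/dx[(y - 1)^2] = 2·y'(y - 1)
  d/dx[-64] = 0
Adding these up, d/dx[F] = 0 becomes
  (2x) + (2y - 2)·y' = 0,
so isolating y',
  dy/dx = -(2x)/(2y - 2) = -x/(y - 1)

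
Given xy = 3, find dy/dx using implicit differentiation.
Differentiate the relation implicitly: treat y = y(x) and apply the chain rule, so every y-derivative picks up a y' = dy/dx factor.

With everything moved to the left-hand side, differentiate term by term:
  d/dx[xy] = x·y' + y
  d/dx[-3] = 0

Separating the contributions that come from x directly and those that come through y:
  without y':      y
  multiplying y':  x

so (y) + (x)·y' = 0, and therefore
  dy/dx = -(y)/(x) = -y/x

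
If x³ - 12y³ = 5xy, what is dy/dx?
Take d/dx of both sides. Since y is implicitly a function of x, the chain rule attaches a y' = dy/dx factor whenever we differentiate through y.

Set F(x, y) = (left side) − (right side), so the curve is F = 0. Differentiating each term of F:
  d/dx[x^3] = 3x^2
  d/dx[-5xy] = -5x·y' - 5y
  d/dx[-12y^3] = -36y^2·y'

Collecting, the y'-free part is the partial derivative in x and the y' coefficient is the partial derivative in y:
  ∂F/∂x = 3x^2 - 5y
  ∂F/∂y = -5x - 36y^2

so d/dx[F(x, y(x))] = ∂F/∂x + (∂F/∂y)·y' = 0. Rearranging,
  dy/dx = -(∂F/∂x)/(∂F/∂y) = -(3x^2 - 5y)/(-5x - 36y^2) = (3x^2 - 5y)/(5x + 36y^2)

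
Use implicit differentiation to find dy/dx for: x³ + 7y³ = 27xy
Differentiate the relation implicitly: treat y = y(x) and apply the chain rule, so every y-derivative picks up a y' = dy/dx factor.

With everything moved to the left-hand side, differentiate term by term:
  d/dx[x^3] = 3x^2
  d/dx[-27xy] = -27x·y' - 27y
  d/dx[7y^3] = 21y^2·y'

Separating the contributions that come from x directly and those that come through y:
  without y':      3x^2 - 27y
  multiplying y':  -27x + 21y^2

so (3x^2 - 27y) + (-27x + 21y^2)·y' = 0, and therefore
  dy/dx = -(3x^2 - 27y)/(-27x + 21y^2) = (x^2 - 9y)/(9x - 7y^2)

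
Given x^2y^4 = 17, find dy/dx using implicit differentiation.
Differentiate the relation implicitly: treat y = y(x) and apply the chain rule, so every y-derivative picks up a y' = dy/dx factor.

With everything moved to the left-hand side, differentiate term by term:
  d/dx[x^2y^4] = 4x^2y^3·y' + 2xy^4
  d/dx[-17] = 0

Separating the contributions that come from x directly and those that come through y:
  without y':      2xy^4
  multiplying y':  4x^2y^3

so (2xy^4) + (4x^2y^3)·y' = 0, and therefore
  dy/dx = -(2xy^4)/(4x^2y^3) = -y/(2x)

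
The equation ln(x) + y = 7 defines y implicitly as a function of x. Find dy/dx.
Apply d/dx to both sides, remembering that y depends on x. Each occurrence of y therefore brings in a y' = dy/dx via the chain rule.

With F(x, y) equal to the left-hand side minus the right, differentiate F term by term:
  d/dx[y] = y'
  d/dx[ln(x)] = 1/x
  d/dx[-7] = 0
Adding these up, d/dx[F] = 0 becomes
  (1/x) + (1)·y' = 0,
so isolating y',
  dy/dx = -(1/x)/(1) = -1/x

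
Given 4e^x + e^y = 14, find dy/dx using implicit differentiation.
Differentiate the relation implicitly: treat y = y(x) and apply the chain rule, so every y-derivative picks up a y' = dy/dx factor.

With everything moved to the left-hand side, differentiate term by term:
  d/dx[4e^(x)] = 4e^(x)
  d/dx[e^(y)] = y'·e^(y)
  d/dx[-14] = 0

Separating the contributions that come from x directly and those that come through y:
  without y':      4e^(x)
  multiplying y':  e^(y)

so (4e^(x)) + (e^(y))·y' = 0, and therefore
  dy/dx = -(4e^(x))/(e^(y)) = -4e^(x - y)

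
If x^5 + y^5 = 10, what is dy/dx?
Differentiate both sides with respect to x, treating y as y(x). By the chain rule, any term containing y contributes a factor of y' = dy/dx when we differentiate it.

Move every term to one side and write the relation as F(x, y) = 0. Term by term,
  d/dx[x^5] = 5x^4
  d/dx[y^5] = 5y^4·y'
  d/dx[-10] = 0

The pieces without y' make up ∂F/∂x and the coefficient of y' is ∂F/∂y:
  ∂F/∂x = 5x^4,
  ∂F/∂y = 5y^4.

Since d/dx[F] = ∂F/∂x + (∂F/∂y)·y' = 0, solve for y':
  (∂F/∂y)·y' = -∂F/∂x
  dy/dx = -(∂F/∂x)/(∂F/∂y) = -(5x^4)/(5y^4) = -x^4/y^4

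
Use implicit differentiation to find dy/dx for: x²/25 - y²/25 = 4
Apply d/dx to both sides, remembering that y depends on x. Each occurrence of y therefore brings in a y' = dy/dx via the chain rule.

With F(x, y) equal to the left-hand side minus the right, differentiate F term by term:
  d/dx[x^2/25] = 2x/25
  d/dx[-y^2/25] = -2y·y'/25
  d/dx[-4] = 0
Adding these up, d/dx[F] = 0 becomes
  (2x/25) + (-2y/25)·y' = 0,
so isolating y',
  dy/dx = -(2x/25)/(-2y/25) = x/y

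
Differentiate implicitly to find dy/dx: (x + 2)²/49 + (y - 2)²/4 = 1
Differentiate the relation implicitly: treat y = y(x) and apply the chain rule, so every y-derivative picks up a y' = dy/dx factor.

With everything moved to the left-hand side, differentiate term by term:
  d/dx[(x + 2)^2/49] = 2x/49 + 4/49
  d/dx[(y - 2)^2/4] = y'(y - 2)/2
  d/dx[-1] = 0

Separating the contributions that come from x directly and those that come through y:
  without y':      2x/49 + 4/49
  multiplying y':  y/2 - 1

so (2x/49 + 4/49) + (y/2 - 1)·y' = 0, and therefore
  dy/dx = -(2x/49 + 4/49)/(y/2 - 1)
        = -(2(x + 2)/49)/((y - 2)/2) = 4(-x - 2)/(49(y - 2))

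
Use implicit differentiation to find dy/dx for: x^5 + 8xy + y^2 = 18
Differentiate both sides with respect to x, treating y as y(x). By the chain rule, any term containing y contributes a factor of y' = dy/dx when we differentiate it.

Move every term to one side and write the relation as F(x, y) = 0. Term by term,
  d/dx[x^5] = 5x^4
  d/dx[8xy] = 8x·y' + 8y
  d/dx[y^2] = 2y·y'
  d/dx[-18] = 0

The pieces without y' make up ∂F/∂x and the coefficient of y' is ∂F/∂y:
  ∂F/∂x = 5x^4 + 8y,
  ∂F/∂y = 8x + 2y.

Since d/dx[F] = ∂F/∂x + (∂F/∂y)·y' = 0, solve for y':
  (∂F/∂y)·y' = -∂F/∂x
  dy/dx = -(∂F/∂x)/(∂F/∂y) = -(5x^4 + 8y)/(8x + 2y) = (-5x^4 - 8y)/(2(4x + y))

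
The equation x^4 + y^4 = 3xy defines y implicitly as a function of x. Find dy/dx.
Apply d/dx to both sides, remembering that y depends on x. Each occurrence of y therefore brings in a y' = dy/dx via the chain rule.

With F(x, y) equal to the left-hand side minus the right, differentiate F term by term:
  d/dx[x^4] = 4x^3
  d/dx[-3xy] = -3x·y' - 3y
  d/dx[y^4] = 4y^3·y'
Adding these up, d/dx[F] = 0 becomes
  (4x^3 - 3y) + (-3x + 4y^3)·y' = 0,
so isolating y',
  dy/dx = -(4x^3 - 3y)/(-3x + 4y^3) = (4x^3 - 3y)/(3x - 4y^3)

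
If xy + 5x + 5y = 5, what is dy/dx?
Take d/dx of both sides. Since y is implicitly a function of x, the chain rule attaches a y' = dy/dx factor whenever we differentiate through y.

Set F(x, y) = (left side) − (right side), so the curve is F = 0. Differentiating each term of F:
  d/dx[xy] = x·y' + y
  d/dx[5x] = 5
  d/dx[5y] = 5·y'
  d/dx[-5] = 0

Collecting, the y'-free part is the partial derivative in x and the y' coefficient is the partial derivative in y:
  ∂F/∂x = y + 5
  ∂F/∂y = x + 5

so d/dx[F(x, y(x))] = ∂F/∂x + (∂F/∂y)·y' = 0. Rearranging,
  dy/dx = -(∂F/∂x)/(∂F/∂y) = -(y + 5)/(x + 5) = (-y - 5)/(x + 5)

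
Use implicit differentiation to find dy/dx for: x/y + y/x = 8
Take d/dx of both sides. Since y is implicitly a function of x, the chain rule attaches a y' = dy/dx factor whenever we differentiate through y.

Set F(x, y) = (left side) − (right side), so the curve is F = 0. Differentiating each term of F:
  d/dx[x/y] = -x·y'/y^2 + 1/y
  d/dx[y/x] = y'/x - y/x^2
  d/dx[-8] = 0

Collecting, the y'-free part is the partial derivative in x and the y' coefficient is the partial derivative in y:
  ∂F/∂x = 1/y - y/x^2
  ∂F/∂y = -x/y^2 + 1/x

so d/dx[F(x, y(x))] = ∂F/∂x + (∂F/∂y)·y' = 0. Rearranging,
  dy/dx = -(∂F/∂x)/(∂F/∂y) = -(1/y - y/x^2)/(-x/y^2 + 1/x)
        = -((x - y)(x + y)/(x^2y))/(-(x - y)(x + y)/(xy^2)) = y/x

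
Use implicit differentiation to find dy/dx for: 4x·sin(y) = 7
Differentiate the relation implicitly: treat y = y(x) and apply the chain rule, so every y-derivative picks up a y' = dy/dx factor.

With everything moved to the left-hand side, differentiate term by term:
  d/dx[4x·sin(y)] = 4x·y'·cos(y) + 4sin(y)
  d/dx[-7] = 0

Separating the contributions that come from x directly and those that come through y:
  without y':      4sin(y)
  multiplying y':  4x·cos(y)

so (4sin(y)) + (4x·cos(y))·y' = 0, and therefore
  dy/dx = -(4sin(y))/(4x·cos(y)) = -tan(y)/x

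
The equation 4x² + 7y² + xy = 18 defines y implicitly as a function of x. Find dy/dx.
Take d/dx of both sides. Since y is implicitly a function of x, the chain rule attaches a y' = dy/dx factor whenever we differentiate through y.

Set F(x, y) = (left side) − (right side), so the curve is F = 0. Differentiating each term of F:
  d/dx[4x^2] = 8x
  d/dx[xy] = x·y' + y
  d/dx[7y^2] = 14y·y'
  d/dx[-18] = 0

Collecting, the y'-free part is the partial derivative in x and the y' coefficient is the partial derivative in y:
  ∂F/∂x = 8x + y
  ∂F/∂y = x + 14y

so d/dx[F(x, y(x))] = ∂F/∂x + (∂F/∂y)·y' = 0. Rearranging,
  dy/dx = -(∂F/∂x)/(∂F/∂y) = -(8x + y)/(x + 14y) = (-8x - y)/(x + 14y)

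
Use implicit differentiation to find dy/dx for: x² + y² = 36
Differentiate both sides with respect to x, treating y as y(x). By the chain rule, any term containing y contributes a factor of y' = dy/dx when we differentiate it.

Move every term to one side and write the relation as F(x, y) = 0. Term by term,
  d/dx[x^2] = 2x
  d/dx[y^2] = 2y·y'
  d/dx[-36] = 0

The pieces without y' make up ∂F/∂x and the coefficient of y' is ∂F/∂y:
  ∂F/∂x = 2x,
  ∂F/∂y = 2y.

Since d/dx[F] = ∂F/∂x + (∂F/∂y)·y' = 0, solve for y':
  (∂F/∂y)·y' = -∂F/∂x
  dy/dx = -(∂F/∂x)/(∂F/∂y) = -(2x)/(2y) = -x/y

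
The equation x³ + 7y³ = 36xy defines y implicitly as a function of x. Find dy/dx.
Differentiate both sides with respect to x, treating y as y(x). By the chain rule, any term containing y contributes a factor of y' = dy/dx when we differentiate it.

Move every term to one side and write the relation as F(x, y) = 0. Term by term,
  d/dx[x^3] = 3x^2
  d/dx[-36xy] = -36x·y' - 36y
  d/dx[7y^3] = 21y^2·y'

The pieces without y' make up ∂F/∂x and the coefficient of y' is ∂F/∂y:
  ∂F/∂x = 3x^2 - 36y,
  ∂F/∂y = -36x + 21y^2.

Since d/dx[F] = ∂F/∂x + (∂F/∂y)·y' = 0, solve for y':
  (∂F/∂y)·y' = -∂F/∂x
  dy/dx = -(∂F/∂x)/(∂F/∂y) = -(3x^2 - 36y)/(-36x + 21y^2) = (x^2 - 12y)/(12x - 7y^2)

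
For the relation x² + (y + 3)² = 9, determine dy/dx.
Differentiate the relation implicitly: treat y = y(x) and apply the chain rule, so every y-derivative picks up a y' = dy/dx factor.

With everything moved to the left-hand side, differentiate term by term:
  d/dx[x^2] = 2x
  d/dx[(y + 3)^2] = 2·y'(y + 3)
  d/dx[-9] = 0

Separating the contributions that come from x directly and those that come through y:
  without y':      2x
  multiplying y':  2y + 6

so (2x) + (2y + 6)·y' = 0, and therefore
  dy/dx = -(2x)/(2y + 6) = -x/(y + 3)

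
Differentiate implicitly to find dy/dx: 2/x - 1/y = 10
Apply d/dx to both sides, remembering that y depends on x. Each occurrence of y therefore brings in a y' = dy/dx via the chain rule.

With F(x, y) equal to the left-hand side minus the right, differentiate F term by term:
  d/dx[-1/y] = y'/y^2
  d/dx[2/x] = -2/x^2
  d/dx[-10] = 0
Adding these up, d/dx[F] = 0 becomes
  (-2/x^2) + (y^(-2))·y' = 0,
so isolating y',
  dy/dx = -(-2/x^2)/(y^(-2)) = 2y^2/x^2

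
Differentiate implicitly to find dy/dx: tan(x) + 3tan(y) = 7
Differentiate the relation implicitly: treat y = y(x) and apply the chain rule, so every y-derivative picks up a y' = dy/dx factor.

With everything moved to the left-hand side, differentiate term by term:
  d/dx[tan(x)] = tan(x)^2 + 1
  d/dx[3tan(y)] = 3·y'(tan(y)^2 + 1)
  d/dx[-7] = 0

Separating the contributions that come from x directly and those that come through y:
  without y':      tan(x)^2 + 1
  multiplying y':  3tan(y)^2 + 3

so (tan(x)^2 + 1) + (3tan(y)^2 + 3)·y' = 0, and therefore
  dy/dx = -(tan(x)^2 + 1)/(3tan(y)^2 + 3) = -cos(y)^2/(3cos(x)^2)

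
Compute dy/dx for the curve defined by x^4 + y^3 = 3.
Apply d/dx to both sides, remembering that y depends on x. Each occurrence of y therefore brings in a y' = dy/dx via the chain rule.

With F(x, y) equal to the left-hand side minus the right, differentiate F term by term:
  d/dx[x^4] = 4x^3
  d/dx[y^3] = 3y^2·y'
  d/dx[-3] = 0
Adding these up, d/dx[F] = 0 becomes
  (4x^3) + (3y^2)·y' = 0,
so isolating y',
  dy/dx = -(4x^3)/(3y^2) = -4x^3/(3y^2)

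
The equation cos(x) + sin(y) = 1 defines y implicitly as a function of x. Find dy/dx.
Apply d/dx to both sides, remembering that y depends on x. Each occurrence of y therefore brings in a y' = dy/dx via the chain rule.

With F(x, y) equal to the left-hand side minus the right, differentiate F term by term:
  d/dx[sin(y)] = y'·cos(y)
  d/dx[cos(x)] = -sin(x)
  d/dx[-1] = 0
Adding these up, d/dx[F] = 0 becomes
  (-sin(x)) + (cos(y))·y' = 0,
so isolating y',
  dy/dx = -(-sin(x))/(cos(y)) = sin(x)/cos(y)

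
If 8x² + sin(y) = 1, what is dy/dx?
Differentiate both sides with respect to x, treating y as y(x). By the chain rule, any term containing y contributes a factor of y' = dy/dx when we differentiate it.

Move every term to one side and write the relation as F(x, y) = 0. Term by term,
  d/dx[8x^2] = 16x
  d/dx[sin(y)] = y'·cos(y)
  d/dx[-1] = 0

The pieces without y' make up ∂F/∂x and the coefficient of y' is ∂F/∂y:
  ∂F/∂x = 16x,
  ∂F/∂y = cos(y).

Since d/dx[F] = ∂F/∂x + (∂F/∂y)·y' = 0, solve for y':
  (∂F/∂y)·y' = -∂F/∂x
  dy/dx = -(∂F/∂x)/(∂F/∂y) = -(16x)/(cos(y)) = -16x/cos(y)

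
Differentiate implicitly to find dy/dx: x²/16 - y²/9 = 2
Differentiate the relation implicitly: treat y = y(x) and apply the chain rule, so every y-derivative picks up a y' = dy/dx factor.

With everything moved to the left-hand side, differentiate term by term:
  d/dx[x^2/16] = x/8
  d/dx[-y^2/9] = -2y·y'/9
  d/dx[-2] = 0

Separating the contributions that come from x directly and those that come through y:
  without y':      x/8
  multiplying y':  -2y/9

so (x/8) + (-2y/9)·y' = 0, and therefore
  dy/dx = -(x/8)/(-2y/9) = 9x/(16y)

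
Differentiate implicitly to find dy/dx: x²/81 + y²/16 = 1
Differentiate the relation implicitly: treat y = y(x) and apply the chain rule, so every y-derivative picks up a y' = dy/dx factor.

With everything moved to the left-hand side, differentiate term by term:
  d/dx[x^2/81] = 2x/81
  d/dx[y^2/16] = y·y'/8
  d/dx[-1] = 0

Separating the contributions that come from x directly and those that come through y:
  without y':      2x/81
  multiplying y':  y/8

so (2x/81) + (y/8)·y' = 0, and therefore
  dy/dx = -(2x/81)/(y/8) = -16x/(81y)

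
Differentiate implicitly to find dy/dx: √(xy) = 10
Differentiate the relation implicitly: treat y = y(x) and apply the chain rule, so every y-derivative picks up a y' = dy/dx factor.

With everything moved to the left-hand side, differentiate term by term:
  d/dx[√(xy)] = √(xy)(x·y'/2 + y/2)/(xy)
  d/dx[-10] = 0

Separating the contributions that come from x directly and those that come through y:
  without y':      √(xy)/(2x)
  multiplying y':  √(xy)/(2y)

so (√(xy)/(2x)) + (√(xy)/(2y))·y' = 0, and therefore
  dy/dx = -(√(xy)/(2x))/(√(xy)/(2y)) = -y/x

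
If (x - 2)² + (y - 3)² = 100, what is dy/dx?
Differentiate both sides with respect to x, treating y as y(x). By the chain rule, any term containing y contributes a factor of y' = dy/dx when we differentiate it.

Move every term to one side and write the relation as F(x, y) = 0. Term by term,
  d/dx[(x - 2)^2] = 2x - 4
  d/dx[(y - 3)^2] = 2·y'(y - 3)
  d/dx[-100] = 0

The pieces without y' make up ∂F/∂x and the coefficient of y' is ∂F/∂y:
  ∂F/∂x = 2x - 4,
  ∂F/∂y = 2y - 6.

Since d/dx[F] = ∂F/∂x + (∂F/∂y)·y' = 0, solve for y':
  (∂F/∂y)·y' = -∂F/∂x
  dy/dx = -(∂F/∂x)/(∂F/∂y) = -(2x - 4)/(2y - 6) = (2 - x)/(y - 3)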